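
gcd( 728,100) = 4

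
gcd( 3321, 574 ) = 41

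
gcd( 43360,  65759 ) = 1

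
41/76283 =41/76283 = 0.00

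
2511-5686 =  - 3175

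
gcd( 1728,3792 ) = 48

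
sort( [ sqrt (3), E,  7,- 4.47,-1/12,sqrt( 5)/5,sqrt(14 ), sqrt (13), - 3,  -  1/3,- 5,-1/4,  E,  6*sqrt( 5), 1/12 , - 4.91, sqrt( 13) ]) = [ - 5 ,-4.91, - 4.47, - 3, - 1/3, -1/4,- 1/12, 1/12, sqrt(5 ) /5,sqrt( 3), E,  E, sqrt(13), sqrt( 13), sqrt( 14),7, 6 * sqrt(5) ]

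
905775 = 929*975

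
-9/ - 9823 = 9/9823 = 0.00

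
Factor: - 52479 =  - 3^2 * 7^3*17^1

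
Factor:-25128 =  - 2^3 * 3^2*349^1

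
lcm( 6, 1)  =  6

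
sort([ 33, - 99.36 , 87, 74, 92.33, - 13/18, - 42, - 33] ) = [ - 99.36, - 42, - 33,-13/18, 33, 74, 87, 92.33]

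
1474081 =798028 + 676053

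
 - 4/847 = -1 + 843/847 = - 0.00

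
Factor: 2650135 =5^1*530027^1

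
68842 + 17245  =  86087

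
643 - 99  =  544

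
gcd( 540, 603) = 9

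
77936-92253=-14317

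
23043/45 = 7681/15 = 512.07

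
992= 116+876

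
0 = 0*5995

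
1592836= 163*9772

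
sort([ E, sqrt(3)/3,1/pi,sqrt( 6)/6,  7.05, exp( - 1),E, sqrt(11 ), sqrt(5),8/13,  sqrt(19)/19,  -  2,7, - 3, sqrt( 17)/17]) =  [ - 3,  -  2,sqrt(19 ) /19,  sqrt(17)/17 , 1/pi, exp ( - 1),sqrt( 6)/6,sqrt( 3) /3,8/13, sqrt( 5),E,E,sqrt(11), 7,7.05]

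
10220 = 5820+4400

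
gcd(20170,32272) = 4034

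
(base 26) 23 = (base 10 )55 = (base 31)1O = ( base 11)50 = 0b110111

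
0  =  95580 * 0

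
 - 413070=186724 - 599794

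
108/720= 3/20= 0.15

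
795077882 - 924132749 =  - 129054867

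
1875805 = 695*2699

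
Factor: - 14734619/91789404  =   - 2^( - 2 )*3^( -1)*7^ (-1)*373^1*39503^1*1092731^( - 1)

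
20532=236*87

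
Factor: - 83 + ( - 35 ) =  - 118 = - 2^1 * 59^1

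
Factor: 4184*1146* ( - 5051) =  - 2^4*3^1*191^1*523^1*5051^1= - 24218858064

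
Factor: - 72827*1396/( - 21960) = 25416623/5490 = 2^(- 1) * 3^( - 2 )* 5^( - 1)*19^1*61^( - 1) *349^1 * 3833^1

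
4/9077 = 4/9077 = 0.00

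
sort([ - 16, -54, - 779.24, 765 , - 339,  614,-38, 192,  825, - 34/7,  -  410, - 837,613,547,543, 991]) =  [ - 837,-779.24, - 410, - 339,- 54, - 38,-16,  -  34/7 , 192, 543, 547, 613 , 614,765, 825, 991 ]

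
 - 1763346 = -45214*39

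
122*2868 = 349896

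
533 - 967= - 434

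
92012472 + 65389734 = 157402206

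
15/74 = 15/74 = 0.20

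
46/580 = 23/290= 0.08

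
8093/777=10 + 323/777 = 10.42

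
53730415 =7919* 6785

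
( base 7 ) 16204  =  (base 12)2781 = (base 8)10721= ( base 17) FD5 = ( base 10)4561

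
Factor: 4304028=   2^2*3^1*358669^1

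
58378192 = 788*74084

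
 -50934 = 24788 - 75722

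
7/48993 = 1/6999 = 0.00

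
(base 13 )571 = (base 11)782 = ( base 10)937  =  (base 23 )1HH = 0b1110101001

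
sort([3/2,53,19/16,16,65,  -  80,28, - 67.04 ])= [ - 80, - 67.04,19/16,3/2, 16,28, 53,65]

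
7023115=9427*745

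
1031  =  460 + 571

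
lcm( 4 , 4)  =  4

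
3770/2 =1885 = 1885.00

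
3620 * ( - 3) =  - 10860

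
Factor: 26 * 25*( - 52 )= - 2^3  *  5^2  *  13^2   =  - 33800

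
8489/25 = 339+14/25 = 339.56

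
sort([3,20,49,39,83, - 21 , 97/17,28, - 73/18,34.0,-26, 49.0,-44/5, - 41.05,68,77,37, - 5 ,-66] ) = [-66, - 41.05,-26, - 21, - 44/5,-5, - 73/18,3,97/17,20 , 28, 34.0,37,39,49,49.0,68, 77,83]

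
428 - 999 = - 571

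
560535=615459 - 54924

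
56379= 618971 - 562592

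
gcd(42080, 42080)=42080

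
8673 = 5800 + 2873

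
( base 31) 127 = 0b10000000110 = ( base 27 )1B4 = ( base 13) 613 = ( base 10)1030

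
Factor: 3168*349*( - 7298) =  - 2^6*3^2*11^1*41^1*89^1*349^1 = -8068902336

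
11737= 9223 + 2514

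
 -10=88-98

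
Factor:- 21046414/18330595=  - 2^1*5^( - 1)*19^1*37^1 * 14969^1 *3666119^( - 1 )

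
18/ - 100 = -1 + 41/50 = -  0.18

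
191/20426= 191/20426  =  0.01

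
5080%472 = 360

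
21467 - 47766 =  - 26299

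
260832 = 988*264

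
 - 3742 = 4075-7817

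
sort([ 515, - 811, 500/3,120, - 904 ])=[-904,-811,120,500/3,515 ] 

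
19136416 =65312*293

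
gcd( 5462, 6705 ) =1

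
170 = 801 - 631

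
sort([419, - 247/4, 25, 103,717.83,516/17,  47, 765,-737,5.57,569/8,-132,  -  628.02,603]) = [ - 737, - 628.02,  -  132, - 247/4,5.57 , 25, 516/17, 47, 569/8,103,419 , 603,717.83,765]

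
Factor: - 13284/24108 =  - 3^3 * 7^ (-2) = -27/49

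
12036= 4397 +7639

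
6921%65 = 31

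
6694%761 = 606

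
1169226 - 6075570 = -4906344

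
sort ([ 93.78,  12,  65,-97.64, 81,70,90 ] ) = [ - 97.64, 12, 65,70,81, 90, 93.78] 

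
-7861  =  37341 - 45202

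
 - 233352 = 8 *( - 29169) 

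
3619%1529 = 561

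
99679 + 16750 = 116429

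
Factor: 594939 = 3^1* 198313^1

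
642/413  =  642/413 = 1.55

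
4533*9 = 40797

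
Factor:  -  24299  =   - 11^1 * 47^2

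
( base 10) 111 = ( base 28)3r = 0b1101111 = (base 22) 51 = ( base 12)93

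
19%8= 3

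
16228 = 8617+7611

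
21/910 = 3/130= 0.02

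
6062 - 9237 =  - 3175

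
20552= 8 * 2569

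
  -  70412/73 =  - 70412/73 = - 964.55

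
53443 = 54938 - 1495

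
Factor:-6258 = -2^1*3^1*7^1*149^1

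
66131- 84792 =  - 18661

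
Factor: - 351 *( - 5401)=3^3*11^1 * 13^1*491^1  =  1895751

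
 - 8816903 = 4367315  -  13184218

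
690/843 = 230/281 = 0.82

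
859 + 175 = 1034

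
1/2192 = 1/2192 = 0.00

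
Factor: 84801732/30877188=449^1 * 15739^1*2573099^( - 1) = 7066811/2573099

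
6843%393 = 162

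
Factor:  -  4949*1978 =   -  9789122= - 2^1*7^2*23^1*43^1*101^1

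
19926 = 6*3321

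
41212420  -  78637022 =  - 37424602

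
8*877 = 7016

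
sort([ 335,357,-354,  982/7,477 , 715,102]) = [ - 354, 102, 982/7, 335 , 357 , 477,715 ] 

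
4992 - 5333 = -341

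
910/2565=182/513  =  0.35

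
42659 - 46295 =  - 3636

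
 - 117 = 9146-9263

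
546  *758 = 413868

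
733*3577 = 2621941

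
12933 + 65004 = 77937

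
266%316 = 266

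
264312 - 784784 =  - 520472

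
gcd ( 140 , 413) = 7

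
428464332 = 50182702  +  378281630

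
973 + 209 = 1182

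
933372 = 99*9428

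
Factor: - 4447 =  - 4447^1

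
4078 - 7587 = - 3509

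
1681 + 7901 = 9582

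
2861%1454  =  1407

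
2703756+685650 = 3389406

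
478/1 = 478 = 478.00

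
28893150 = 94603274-65710124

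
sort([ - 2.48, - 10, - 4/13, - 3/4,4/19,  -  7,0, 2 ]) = [ - 10, - 7,-2.48 , - 3/4, - 4/13,0,4/19, 2 ] 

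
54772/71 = 54772/71 = 771.44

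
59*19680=1161120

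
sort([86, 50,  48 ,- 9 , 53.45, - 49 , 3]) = [ - 49, - 9,  3, 48,50, 53.45, 86 ]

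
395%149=97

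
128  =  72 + 56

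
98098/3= 98098/3 = 32699.33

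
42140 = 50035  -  7895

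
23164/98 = 236 + 18/49=236.37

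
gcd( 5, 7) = 1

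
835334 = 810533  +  24801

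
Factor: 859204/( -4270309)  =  -2^2 *79^1*89^(  -  1)*2719^1*47981^ ( - 1 ) 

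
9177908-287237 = 8890671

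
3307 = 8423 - 5116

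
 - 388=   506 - 894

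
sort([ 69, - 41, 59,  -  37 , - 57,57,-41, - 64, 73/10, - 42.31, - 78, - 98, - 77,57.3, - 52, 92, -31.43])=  [ - 98, - 78, - 77, - 64, - 57,-52,-42.31 , - 41, - 41, - 37, - 31.43 , 73/10 , 57,57.3, 59, 69,92 ]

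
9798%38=32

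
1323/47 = 28 + 7/47  =  28.15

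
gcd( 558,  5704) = 62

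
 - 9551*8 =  - 76408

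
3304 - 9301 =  - 5997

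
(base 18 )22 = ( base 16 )26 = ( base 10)38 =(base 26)1c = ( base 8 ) 46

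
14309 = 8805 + 5504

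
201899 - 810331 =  - 608432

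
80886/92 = 40443/46 = 879.20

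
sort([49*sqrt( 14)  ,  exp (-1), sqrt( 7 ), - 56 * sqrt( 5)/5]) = [ - 56*sqrt( 5)/5 , exp( - 1),sqrt(7 ),49*sqrt( 14)]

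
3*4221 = 12663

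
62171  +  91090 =153261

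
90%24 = 18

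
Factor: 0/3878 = 0^1 = 0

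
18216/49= 371 +37/49 = 371.76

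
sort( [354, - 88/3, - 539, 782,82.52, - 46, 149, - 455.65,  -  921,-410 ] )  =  [ - 921, - 539, - 455.65, - 410, - 46 , - 88/3, 82.52,149, 354,782 ]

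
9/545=9/545  =  0.02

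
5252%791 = 506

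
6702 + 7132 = 13834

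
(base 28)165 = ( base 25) 1D7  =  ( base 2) 1110111101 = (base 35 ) rc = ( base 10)957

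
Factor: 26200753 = 19^1 * 547^1*2521^1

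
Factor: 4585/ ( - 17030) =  - 7/26 = - 2^ ( - 1)*7^1*13^( -1 )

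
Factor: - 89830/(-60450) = 691/465 = 3^ (-1)*5^( - 1)*31^ ( - 1)*691^1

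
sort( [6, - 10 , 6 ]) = [ - 10 , 6 , 6]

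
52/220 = 13/55  =  0.24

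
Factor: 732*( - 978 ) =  - 715896 = - 2^3*3^2*61^1*163^1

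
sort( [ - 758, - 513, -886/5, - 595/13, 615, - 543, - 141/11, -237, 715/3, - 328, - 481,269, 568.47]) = [-758, - 543, -513, - 481, - 328, - 237  , - 886/5, - 595/13, - 141/11,715/3,  269 , 568.47,  615]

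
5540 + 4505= 10045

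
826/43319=826/43319 = 0.02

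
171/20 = 171/20 = 8.55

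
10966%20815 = 10966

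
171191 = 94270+76921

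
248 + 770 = 1018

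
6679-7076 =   -  397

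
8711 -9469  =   - 758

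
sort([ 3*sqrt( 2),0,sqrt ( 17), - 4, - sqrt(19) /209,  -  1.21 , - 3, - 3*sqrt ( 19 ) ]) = [  -  3*sqrt ( 19), - 4, - 3,-1.21, - sqrt ( 19)/209,0,sqrt( 17),3*sqrt( 2)]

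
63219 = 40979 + 22240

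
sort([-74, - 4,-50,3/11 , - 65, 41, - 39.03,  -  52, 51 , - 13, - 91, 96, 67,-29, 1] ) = [-91, - 74, - 65,- 52,-50,-39.03,  -  29, - 13,-4, 3/11,  1, 41, 51, 67 , 96]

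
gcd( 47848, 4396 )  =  4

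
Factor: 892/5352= 1/6 = 2^ ( - 1)*3^( - 1)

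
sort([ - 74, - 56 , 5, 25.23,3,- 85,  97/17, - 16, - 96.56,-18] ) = [ - 96.56, - 85, - 74,-56,  -  18, - 16, 3,5,97/17, 25.23] 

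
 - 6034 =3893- 9927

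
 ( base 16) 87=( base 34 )3x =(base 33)43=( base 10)135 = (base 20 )6F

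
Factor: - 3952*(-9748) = 38524096 = 2^6*13^1*19^1*2437^1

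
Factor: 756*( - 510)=- 385560 = - 2^3* 3^4*5^1*7^1* 17^1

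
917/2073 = 917/2073= 0.44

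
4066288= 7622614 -3556326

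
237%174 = 63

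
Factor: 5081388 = 2^2*3^1*13^1*32573^1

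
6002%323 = 188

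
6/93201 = 2/31067 = 0.00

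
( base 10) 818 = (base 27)138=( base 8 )1462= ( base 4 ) 30302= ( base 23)1cd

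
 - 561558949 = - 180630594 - 380928355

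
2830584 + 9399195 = 12229779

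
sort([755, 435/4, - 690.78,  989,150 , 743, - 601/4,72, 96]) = [ - 690.78, - 601/4,72,  96,435/4, 150, 743,755,989]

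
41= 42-1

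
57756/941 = 61 + 355/941 = 61.38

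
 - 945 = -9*105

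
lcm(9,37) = 333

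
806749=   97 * 8317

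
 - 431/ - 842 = 431/842 =0.51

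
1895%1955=1895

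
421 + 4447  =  4868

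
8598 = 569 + 8029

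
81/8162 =81/8162 = 0.01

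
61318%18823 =4849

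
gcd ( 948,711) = 237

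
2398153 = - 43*(- 55771)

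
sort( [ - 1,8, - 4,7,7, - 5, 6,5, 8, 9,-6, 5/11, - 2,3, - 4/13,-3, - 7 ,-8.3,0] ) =[-8.3, - 7, - 6, - 5,-4 , - 3,-2, - 1, - 4/13, 0,5/11, 3,5, 6,  7, 7, 8, 8, 9 ]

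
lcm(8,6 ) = 24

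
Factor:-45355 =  - 5^1*47^1*193^1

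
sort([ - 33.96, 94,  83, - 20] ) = [ - 33.96, - 20, 83, 94] 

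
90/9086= 45/4543= 0.01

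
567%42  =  21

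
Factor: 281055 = 3^1 * 5^1*41^1*457^1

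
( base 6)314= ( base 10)118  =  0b1110110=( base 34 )3g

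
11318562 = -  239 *(- 47358 ) 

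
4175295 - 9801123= -5625828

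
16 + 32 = 48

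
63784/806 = 31892/403 = 79.14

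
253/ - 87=-253/87 = -  2.91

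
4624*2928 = 13539072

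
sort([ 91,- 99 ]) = [ - 99,91]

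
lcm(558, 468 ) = 14508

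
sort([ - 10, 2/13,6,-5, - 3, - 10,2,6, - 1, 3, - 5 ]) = [-10,-10, - 5, - 5, - 3, - 1, 2/13,2, 3,6, 6] 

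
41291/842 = 41291/842= 49.04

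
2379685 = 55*43267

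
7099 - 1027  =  6072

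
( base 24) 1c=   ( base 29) 17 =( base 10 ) 36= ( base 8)44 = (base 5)121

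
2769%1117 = 535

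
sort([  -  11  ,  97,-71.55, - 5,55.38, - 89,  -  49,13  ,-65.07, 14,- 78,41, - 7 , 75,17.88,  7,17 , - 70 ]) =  [ - 89, - 78 ,- 71.55, - 70,-65.07,-49 ,-11, - 7, - 5,7,13,14,  17,  17.88, 41, 55.38, 75,97]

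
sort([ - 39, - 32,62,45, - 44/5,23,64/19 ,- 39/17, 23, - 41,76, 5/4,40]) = [ - 41, - 39,-32 ,- 44/5, - 39/17,5/4 , 64/19, 23,23,  40,45, 62,76]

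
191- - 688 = 879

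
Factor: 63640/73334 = 2^2*  5^1 * 43^1*991^( - 1 ) = 860/991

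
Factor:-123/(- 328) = 3/8 = 2^( - 3)*3^1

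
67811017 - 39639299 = 28171718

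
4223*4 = 16892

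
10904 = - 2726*( - 4)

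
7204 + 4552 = 11756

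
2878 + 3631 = 6509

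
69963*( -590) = - 41278170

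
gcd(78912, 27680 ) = 32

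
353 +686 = 1039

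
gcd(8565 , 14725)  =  5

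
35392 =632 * 56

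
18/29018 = 9/14509 = 0.00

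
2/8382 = 1/4191 = 0.00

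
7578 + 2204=9782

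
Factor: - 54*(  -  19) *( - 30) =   -  30780 = -  2^2* 3^4*5^1*19^1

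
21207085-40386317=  - 19179232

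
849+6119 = 6968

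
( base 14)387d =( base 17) 2050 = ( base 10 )9911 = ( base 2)10011010110111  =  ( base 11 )74A0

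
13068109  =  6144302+6923807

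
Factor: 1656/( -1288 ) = -9/7= -3^2*7^ ( - 1 ) 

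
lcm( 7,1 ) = 7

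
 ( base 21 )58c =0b100101010001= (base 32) 2ah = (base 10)2385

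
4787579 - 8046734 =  - 3259155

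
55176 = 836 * 66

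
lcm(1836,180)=9180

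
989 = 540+449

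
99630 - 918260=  - 818630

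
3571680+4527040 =8098720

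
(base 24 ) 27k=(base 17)4ae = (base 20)370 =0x53C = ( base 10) 1340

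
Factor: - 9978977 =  - 149^1 * 66973^1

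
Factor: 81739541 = 13^1*487^1 *12911^1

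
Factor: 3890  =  2^1*5^1*389^1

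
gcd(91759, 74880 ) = 1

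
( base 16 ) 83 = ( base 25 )56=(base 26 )51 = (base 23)5G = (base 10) 131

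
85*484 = 41140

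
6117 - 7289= - 1172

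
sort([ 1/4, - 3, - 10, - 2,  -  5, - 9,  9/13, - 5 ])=[-10,  -  9, - 5, - 5, - 3, - 2,1/4,9/13 ]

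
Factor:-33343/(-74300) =2^( - 2)*5^( - 2)*743^( - 1) * 33343^1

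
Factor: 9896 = 2^3*1237^1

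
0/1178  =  0 = 0.00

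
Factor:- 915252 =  - 2^2*3^1*13^1*5867^1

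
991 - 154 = 837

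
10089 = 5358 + 4731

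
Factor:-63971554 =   -  2^1*61^1* 181^1*2897^1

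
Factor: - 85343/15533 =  - 7^( - 2 ) * 31^1*317^( - 1)*2753^1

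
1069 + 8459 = 9528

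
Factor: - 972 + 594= -2^1 * 3^3 * 7^1 = -378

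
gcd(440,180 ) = 20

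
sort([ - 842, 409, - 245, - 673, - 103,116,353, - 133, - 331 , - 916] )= [ - 916, - 842, - 673, - 331, - 245  ,-133,  -  103,116, 353, 409]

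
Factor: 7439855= 5^1*977^1*1523^1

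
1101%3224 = 1101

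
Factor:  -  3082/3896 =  - 2^ ( - 2 )*23^1* 67^1*487^(-1) = -  1541/1948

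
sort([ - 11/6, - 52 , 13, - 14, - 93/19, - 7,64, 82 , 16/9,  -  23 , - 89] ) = [ - 89, - 52,-23, - 14, -7,-93/19, - 11/6,16/9, 13,64, 82]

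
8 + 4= 12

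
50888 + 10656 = 61544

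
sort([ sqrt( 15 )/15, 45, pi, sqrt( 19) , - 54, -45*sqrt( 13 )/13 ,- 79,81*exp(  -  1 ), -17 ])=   [ - 79,- 54,-17,-45*sqrt( 13 )/13 , sqrt( 15 ) /15, pi, sqrt ( 19),81*exp( -1 ), 45 ] 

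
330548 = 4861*68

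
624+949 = 1573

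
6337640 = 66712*95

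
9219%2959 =342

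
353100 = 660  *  535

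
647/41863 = 647/41863= 0.02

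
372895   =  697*535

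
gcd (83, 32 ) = 1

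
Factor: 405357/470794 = 2^( - 1) * 3^1 * 135119^1*235397^(-1)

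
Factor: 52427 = 103^1*509^1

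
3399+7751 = 11150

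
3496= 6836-3340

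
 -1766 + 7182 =5416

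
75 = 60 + 15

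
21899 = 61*359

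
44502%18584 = 7334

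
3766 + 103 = 3869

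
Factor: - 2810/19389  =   - 2^1*3^ ( - 1 )*5^1*23^ ( - 1) =- 10/69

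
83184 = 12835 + 70349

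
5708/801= 5708/801 = 7.13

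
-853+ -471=-1324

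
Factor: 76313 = 17^1* 67^2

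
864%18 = 0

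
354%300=54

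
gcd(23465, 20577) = 361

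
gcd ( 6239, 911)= 1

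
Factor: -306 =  - 2^1 * 3^2 * 17^1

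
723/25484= 723/25484 = 0.03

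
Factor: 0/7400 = 0= 0^1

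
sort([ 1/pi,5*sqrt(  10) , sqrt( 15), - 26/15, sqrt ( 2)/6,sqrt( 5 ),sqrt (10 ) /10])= [-26/15,sqrt (2 ) /6, sqrt(10) /10, 1/pi,sqrt ( 5 ),sqrt( 15),5*sqrt( 10)]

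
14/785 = 14/785 = 0.02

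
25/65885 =5/13177=   0.00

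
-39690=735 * ( - 54 )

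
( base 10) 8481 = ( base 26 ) ce5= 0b10000100100001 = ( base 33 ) 7q0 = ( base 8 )20441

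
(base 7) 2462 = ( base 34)R8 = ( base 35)qg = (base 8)1636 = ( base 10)926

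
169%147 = 22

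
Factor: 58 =2^1*29^1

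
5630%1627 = 749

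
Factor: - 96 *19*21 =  - 38304 = - 2^5 * 3^2*7^1*19^1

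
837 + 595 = 1432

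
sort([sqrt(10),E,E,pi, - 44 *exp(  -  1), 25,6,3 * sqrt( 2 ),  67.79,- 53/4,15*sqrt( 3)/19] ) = [ - 44*exp( - 1), - 53/4,15*sqrt( 3) /19,E,E, pi, sqrt( 10 ),3 * sqrt( 2 ), 6,  25,67.79] 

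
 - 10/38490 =  -  1/3849 = - 0.00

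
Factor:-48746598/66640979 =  - 2^1*3^1*31^( - 1)*463^(-1)*4643^( - 1 )*8124433^1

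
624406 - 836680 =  - 212274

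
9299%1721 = 694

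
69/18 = 3+5/6 = 3.83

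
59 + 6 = 65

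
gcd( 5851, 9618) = 1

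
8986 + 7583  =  16569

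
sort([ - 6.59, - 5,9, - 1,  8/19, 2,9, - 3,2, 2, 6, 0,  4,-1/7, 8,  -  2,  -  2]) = [ - 6.59, - 5, - 3,  -  2,  -  2,-1,- 1/7, 0,8/19,2,2, 2,  4,6,  8, 9,9 ]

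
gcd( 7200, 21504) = 96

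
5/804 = 5/804 = 0.01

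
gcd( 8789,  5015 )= 17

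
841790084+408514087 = 1250304171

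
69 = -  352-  - 421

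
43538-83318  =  -39780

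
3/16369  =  3/16369=0.00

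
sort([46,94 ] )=[46, 94]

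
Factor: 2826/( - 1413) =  - 2^1 = -2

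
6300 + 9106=15406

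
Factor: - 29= -29^1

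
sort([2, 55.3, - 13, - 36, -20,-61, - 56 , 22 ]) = [  -  61 , - 56,  -  36,-20, - 13 , 2,22 , 55.3]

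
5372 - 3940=1432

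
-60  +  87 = 27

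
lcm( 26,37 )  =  962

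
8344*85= 709240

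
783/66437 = 783/66437 = 0.01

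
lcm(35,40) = 280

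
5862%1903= 153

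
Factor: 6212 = 2^2*1553^1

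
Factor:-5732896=- 2^5*13^1 * 13781^1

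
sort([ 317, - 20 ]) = [- 20, 317 ] 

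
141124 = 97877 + 43247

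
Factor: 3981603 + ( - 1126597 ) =2^1*7^1*11^1*18539^1 =2855006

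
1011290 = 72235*14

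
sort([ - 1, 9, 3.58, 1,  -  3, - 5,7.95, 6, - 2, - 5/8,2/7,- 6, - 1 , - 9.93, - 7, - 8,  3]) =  [ - 9.93, - 8,-7, - 6, - 5, - 3, - 2, - 1,  -  1, - 5/8,2/7,  1,3,3.58,  6,7.95,9 ]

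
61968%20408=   744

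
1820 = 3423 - 1603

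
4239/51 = 1413/17 = 83.12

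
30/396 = 5/66=0.08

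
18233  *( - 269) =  - 4904677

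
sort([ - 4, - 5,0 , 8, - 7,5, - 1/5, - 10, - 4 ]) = [-10  ,-7, - 5, - 4, - 4,-1/5,0, 5,8] 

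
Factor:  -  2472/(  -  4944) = 1/2 =2^(  -  1) 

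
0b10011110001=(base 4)103301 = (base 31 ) 19p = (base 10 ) 1265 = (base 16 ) 4F1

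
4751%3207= 1544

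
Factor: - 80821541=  - 1249^1 *64709^1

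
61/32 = 61/32 =1.91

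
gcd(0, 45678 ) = 45678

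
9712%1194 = 160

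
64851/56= 64851/56 = 1158.05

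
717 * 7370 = 5284290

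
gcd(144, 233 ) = 1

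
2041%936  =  169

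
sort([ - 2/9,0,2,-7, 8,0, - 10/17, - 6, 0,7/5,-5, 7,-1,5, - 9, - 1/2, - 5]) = [ -9 , - 7,-6,-5,- 5, - 1, - 10/17, - 1/2, - 2/9,0,0, 0, 7/5,2,5, 7,  8] 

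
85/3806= 85/3806 = 0.02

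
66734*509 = 33967606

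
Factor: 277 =277^1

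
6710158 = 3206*2093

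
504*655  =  330120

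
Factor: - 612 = -2^2*3^2*17^1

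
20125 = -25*( - 805) 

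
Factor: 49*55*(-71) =-5^1 * 7^2*11^1 * 71^1 = -191345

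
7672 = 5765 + 1907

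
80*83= 6640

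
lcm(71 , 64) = 4544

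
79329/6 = 26443/2  =  13221.50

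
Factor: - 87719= - 87719^1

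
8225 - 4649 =3576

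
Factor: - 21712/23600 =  - 5^(- 2)*23^1 = - 23/25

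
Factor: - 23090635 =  - 5^1*61^1*75707^1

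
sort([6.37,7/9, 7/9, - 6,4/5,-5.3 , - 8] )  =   [ - 8, - 6,  -  5.3, 7/9, 7/9, 4/5 , 6.37 ] 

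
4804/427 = 11 + 107/427 = 11.25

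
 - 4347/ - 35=124+ 1/5 =124.20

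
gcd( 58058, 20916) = 14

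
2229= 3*743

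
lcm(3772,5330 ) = 245180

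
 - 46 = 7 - 53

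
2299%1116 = 67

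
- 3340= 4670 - 8010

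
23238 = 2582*9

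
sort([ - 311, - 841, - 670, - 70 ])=[ - 841,- 670, - 311, -70]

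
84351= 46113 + 38238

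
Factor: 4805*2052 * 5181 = 51083934660 = 2^2*3^4*5^1*11^1*19^1*31^2*157^1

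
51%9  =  6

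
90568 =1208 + 89360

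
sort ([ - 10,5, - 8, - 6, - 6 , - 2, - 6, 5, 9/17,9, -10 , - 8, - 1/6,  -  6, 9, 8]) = [ - 10, - 10, - 8, - 8  ,  -  6,-6, - 6, - 6  , - 2, - 1/6, 9/17, 5, 5, 8,9,9] 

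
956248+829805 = 1786053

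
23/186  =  23/186  =  0.12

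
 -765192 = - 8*95649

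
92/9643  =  92/9643 = 0.01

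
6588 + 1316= 7904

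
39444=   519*76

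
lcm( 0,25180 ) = 0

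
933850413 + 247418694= 1181269107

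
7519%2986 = 1547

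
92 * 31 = 2852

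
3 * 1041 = 3123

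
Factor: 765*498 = 380970 = 2^1  *3^3*5^1*17^1*83^1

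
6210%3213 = 2997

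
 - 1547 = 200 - 1747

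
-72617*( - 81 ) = 5881977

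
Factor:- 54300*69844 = - 2^4 *3^1*5^2*19^1*181^1*919^1 = - 3792529200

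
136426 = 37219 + 99207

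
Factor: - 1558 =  - 2^1*19^1*41^1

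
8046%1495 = 571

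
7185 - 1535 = 5650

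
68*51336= 3490848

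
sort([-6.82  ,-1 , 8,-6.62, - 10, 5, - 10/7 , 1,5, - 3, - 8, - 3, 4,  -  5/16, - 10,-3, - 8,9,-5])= [-10, - 10, - 8, - 8, -6.82,-6.62, -5,  -  3,  -  3,-3, - 10/7,  -  1, - 5/16, 1,4,5, 5, 8, 9]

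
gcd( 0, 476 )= 476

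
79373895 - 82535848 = -3161953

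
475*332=157700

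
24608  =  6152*4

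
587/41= 587/41 = 14.32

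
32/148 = 8/37 = 0.22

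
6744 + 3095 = 9839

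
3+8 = 11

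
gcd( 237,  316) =79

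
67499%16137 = 2951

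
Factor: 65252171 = 17^1*59^1*67^1*971^1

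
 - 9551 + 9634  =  83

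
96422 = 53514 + 42908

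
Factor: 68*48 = 2^6*3^1*17^1 = 3264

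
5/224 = 5/224 = 0.02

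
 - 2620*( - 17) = 44540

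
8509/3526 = 2 + 1457/3526 = 2.41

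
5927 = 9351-3424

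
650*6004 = 3902600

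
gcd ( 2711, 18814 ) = 1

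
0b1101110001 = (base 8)1561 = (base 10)881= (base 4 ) 31301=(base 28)13D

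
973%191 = 18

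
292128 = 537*544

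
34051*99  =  3371049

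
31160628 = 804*38757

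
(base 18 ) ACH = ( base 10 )3473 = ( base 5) 102343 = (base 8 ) 6621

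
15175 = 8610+6565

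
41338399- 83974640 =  - 42636241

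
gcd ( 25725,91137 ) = 3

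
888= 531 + 357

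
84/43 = 1 + 41/43 = 1.95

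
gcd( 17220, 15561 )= 21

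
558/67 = 558/67 = 8.33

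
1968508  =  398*4946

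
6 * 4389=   26334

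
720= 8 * 90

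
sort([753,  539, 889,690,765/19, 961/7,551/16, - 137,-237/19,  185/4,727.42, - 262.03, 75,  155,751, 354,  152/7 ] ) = [ - 262.03, - 137,-237/19,152/7 , 551/16,765/19,  185/4, 75,961/7, 155,  354, 539  ,  690,727.42, 751 , 753 , 889 ]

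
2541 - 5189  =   - 2648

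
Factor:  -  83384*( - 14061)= 2^3*3^1*7^1*43^1*109^1*1489^1 = 1172462424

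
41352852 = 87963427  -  46610575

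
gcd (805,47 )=1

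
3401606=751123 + 2650483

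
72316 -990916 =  - 918600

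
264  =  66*4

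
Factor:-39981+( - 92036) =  -97^1*1361^1 = - 132017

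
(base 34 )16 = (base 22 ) 1I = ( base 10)40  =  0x28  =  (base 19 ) 22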